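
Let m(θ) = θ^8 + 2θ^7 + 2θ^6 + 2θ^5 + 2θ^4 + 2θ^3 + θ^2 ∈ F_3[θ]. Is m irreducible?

Check for roots in F_3: m(0) = 0 → root; m(1) = 0 → root; m(2) = 0 → root.
m(0) = 0, so (θ) divides m(θ); m is reducible.

No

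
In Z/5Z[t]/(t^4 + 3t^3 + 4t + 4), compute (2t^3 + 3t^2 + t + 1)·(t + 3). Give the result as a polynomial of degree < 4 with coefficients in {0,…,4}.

Multiply in Z/5Z[t]: (2t^3 + 3t^2 + t + 1)·(t + 3) = 2t^4 + 4t^3 + 4t + 3.
Reduce using t^4 ≡ 2t^3 + t + 1 (mod t^4 + 3t^3 + 4t + 4).
Reduced: 3t^3 + t.

3t^3 + t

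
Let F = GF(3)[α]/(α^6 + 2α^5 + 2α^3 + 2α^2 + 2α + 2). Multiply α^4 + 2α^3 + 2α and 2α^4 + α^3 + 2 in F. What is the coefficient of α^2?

Multiply in GF(3)[α]: (α^4 + 2α^3 + 2α)·(2α^4 + α^3 + 2) = 2α^8 + 2α^7 + 2α^6 + α^5 + α^4 + α^3 + α.
Reduce using α^6 ≡ α^5 + α^3 + α^2 + α + 1 (mod α^6 + 2α^5 + 2α^3 + 2α^2 + 2α + 2).
Reduced: α^4 + α^3 + 2α.

0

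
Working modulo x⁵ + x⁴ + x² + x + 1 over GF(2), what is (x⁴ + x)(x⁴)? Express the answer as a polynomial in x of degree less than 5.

x^4 + x^3 + x^2 + 1

Multiply in GF(2)[x]: (x⁴ + x)·(x⁴) = x⁸ + x⁵.
Reduce using x⁵ ≡ x⁴ + x² + x + 1 (mod x⁵ + x⁴ + x² + x + 1).
Reduced: x⁴ + x³ + x² + 1.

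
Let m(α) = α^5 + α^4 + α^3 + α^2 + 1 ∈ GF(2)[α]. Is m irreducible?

Check for roots in GF(2): m(0) = 1; m(1) = 1.
No roots, so no linear factors.
Monic irreducibles of degree 2 over GF(2): α^2 + α + 1.
None of them divide m (all give nonzero remainder).
No irreducible factor of degree ≤ 2 exists, so m is irreducible over GF(2).

Yes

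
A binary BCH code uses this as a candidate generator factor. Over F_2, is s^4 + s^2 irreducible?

Write f(s) = s^4 + s^2.
Check for roots in F_2: f(0) = 0 → root; f(1) = 0 → root.
f(0) = 0, so (s) divides f(s); f is reducible.

No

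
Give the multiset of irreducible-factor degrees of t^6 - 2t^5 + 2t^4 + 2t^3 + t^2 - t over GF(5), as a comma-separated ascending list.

1, 1, 1, 1, 2

Write g(t) = t^6 - 2t^5 + 2t^4 + 2t^3 + t^2 - t.
Roots in GF(5): g(0) = 0 → root; g(1) = 3; g(2) = 0 → root; g(3) = 0 → root; g(4) = 0 → root.
Linear factors from roots: (t), (t - 2), (t + 2), (t + 1).
Complete factorization: g(t) = (t)·(t + 1)·(t + 2)·(t - 2)·(t^2 + 2t - 1).
Factor degrees with multiplicity: 1 + 1 + 1 + 1 + 2 = 6.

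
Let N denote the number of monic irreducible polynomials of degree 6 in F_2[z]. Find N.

9

x^(2^6) − x is the product of all monic irreducibles of degree dividing 6; Möbius inversion gives N = (1/6) Σ μ(6/d)·2^d.
Divisors of 6: 1, 2, 3, 6; μ(6/d) for each: 1, -1, -1, 1.
Σ = 2^1 − 2^2 − 2^3 + 2^6 = 54.
N = 54/6 = 9.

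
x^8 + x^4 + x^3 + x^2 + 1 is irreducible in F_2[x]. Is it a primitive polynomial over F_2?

Yes

Write f(x) = x^8 + x^4 + x^3 + x^2 + 1.
|GF(2^8)^×| = 2^8 − 1 = 255. Prime factorization: 255 = 3·5·17.
f is primitive ⇔ x has order 255 in GF(2)[x]/(f), i.e. x^(255/q) ≠ 1 for each prime q | 255.
x^(85) mod f = x^7 + x^6 + x^4 + x^2 + x.
x^(51) mod f = x^3 + x.
x^(15) mod f = x^5 + x^2 + x.
None equal 1, so x has full order 255; f is primitive.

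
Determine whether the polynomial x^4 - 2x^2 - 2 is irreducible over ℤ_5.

Write f(x) = x^4 - 2x^2 - 2.
Check for roots in ℤ_5: f(0) = 3; f(1) = 2; f(2) = 1; f(3) = 1; f(4) = 2.
No roots, so no linear factors.
Degree-2 irreducible divisors: test the 10 monic irreducibles of degree 2 over GF(5).
None of them divide f (all give nonzero remainder).
No irreducible factor of degree ≤ 2 exists, so f is irreducible over GF(5).

Yes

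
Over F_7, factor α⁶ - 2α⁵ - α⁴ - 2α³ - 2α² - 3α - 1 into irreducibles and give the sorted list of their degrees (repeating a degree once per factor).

Write f(α) = α⁶ - 2α⁵ - α⁴ - 2α³ - 2α² - 3α - 1.
Complete factorization: f(α) = (α⁶ - 2α⁵ - α⁴ - 2α³ - 2α² - 3α - 1).
Factor degrees with multiplicity: 6 = 6.

6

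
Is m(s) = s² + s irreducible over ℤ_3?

Check for roots in ℤ_3: m(0) = 0 → root; m(1) = 2; m(2) = 0 → root.
m(0) = 0, so (s) divides m(s); m is reducible.

No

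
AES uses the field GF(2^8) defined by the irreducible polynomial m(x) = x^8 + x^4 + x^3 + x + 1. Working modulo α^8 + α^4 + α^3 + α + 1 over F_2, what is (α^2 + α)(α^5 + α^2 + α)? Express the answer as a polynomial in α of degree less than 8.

Multiply in F_2[α]: (α^2 + α)·(α^5 + α^2 + α) = α^7 + α^6 + α^4 + α^2.
Reduced: α^7 + α^6 + α^4 + α^2.

α^7 + α^6 + α^4 + α^2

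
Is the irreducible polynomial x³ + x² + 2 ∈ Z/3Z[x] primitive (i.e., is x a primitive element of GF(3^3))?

No

Write f(x) = x³ + x² + 2.
|GF(3^3)^×| = 3^3 − 1 = 26. Prime factorization: 26 = 2·13.
f is primitive ⇔ x has order 26 in GF(3)[x]/(f), i.e. x^(26/q) ≠ 1 for each prime q | 26.
x^(13) mod f = 1
x^(2) mod f = x².
Since x^(13) = 1, the order of x divides 13 < 26; not primitive.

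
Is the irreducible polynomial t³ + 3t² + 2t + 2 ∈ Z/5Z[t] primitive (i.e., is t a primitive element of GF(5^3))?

Yes

Write f(t) = t³ + 3t² + 2t + 2.
|GF(5^3)^×| = 5^3 − 1 = 124. Prime factorization: 124 = 2^2·31.
f is primitive ⇔ t has order 124 in GF(5)[t]/(f), i.e. t^(124/q) ≠ 1 for each prime q | 124.
t^(62) mod f = 4.
t^(4) mod f = 2t² + 4t + 1.
None equal 1, so t has full order 124; f is primitive.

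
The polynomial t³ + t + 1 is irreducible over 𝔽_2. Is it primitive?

Write f(t) = t³ + t + 1.
|GF(2^3)^×| = 2^3 − 1 = 7. Prime factorization: 7 = 7.
f is primitive ⇔ t has order 7 in GF(2)[t]/(f), i.e. t^(7/q) ≠ 1 for each prime q | 7.
t^(1) mod f = t.
None equal 1, so t has full order 7; f is primitive.

Yes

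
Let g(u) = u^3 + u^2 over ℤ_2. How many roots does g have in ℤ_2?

2

Evaluate at each of the 2 elements of ℤ_2:
g(0) = 0 → root; g(1) = 0 → root.
Roots: {0, 1}.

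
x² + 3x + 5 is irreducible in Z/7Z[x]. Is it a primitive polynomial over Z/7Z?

Yes

Write f(x) = x² + 3x + 5.
|GF(7^2)^×| = 7^2 − 1 = 48. Prime factorization: 48 = 2^4·3.
f is primitive ⇔ x has order 48 in GF(7)[x]/(f), i.e. x^(48/q) ≠ 1 for each prime q | 48.
x^(24) mod f = 6.
x^(16) mod f = 4.
None equal 1, so x has full order 48; f is primitive.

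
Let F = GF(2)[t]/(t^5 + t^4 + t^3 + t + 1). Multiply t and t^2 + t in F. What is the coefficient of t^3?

1

Multiply in GF(2)[t]: (t)·(t^2 + t) = t^3 + t^2.
Reduced: t^3 + t^2.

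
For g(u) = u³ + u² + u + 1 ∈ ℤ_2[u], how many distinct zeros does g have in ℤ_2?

1

Evaluate at each of the 2 elements of ℤ_2:
g(0) = 1; g(1) = 0 → root.
Roots: {1}.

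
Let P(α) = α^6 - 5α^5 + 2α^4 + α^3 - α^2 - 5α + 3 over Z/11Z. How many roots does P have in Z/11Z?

0

Evaluate at each of the 11 elements of Z/11Z:
P(0) = 3; P(1) = 7; P(2) = 10; P(3) = 1; P(4) = 3; P(5) = 8; P(6) = 5; P(7) = 2; P(8) = 9; P(9) = 4; P(10) = 3.
No element is a root.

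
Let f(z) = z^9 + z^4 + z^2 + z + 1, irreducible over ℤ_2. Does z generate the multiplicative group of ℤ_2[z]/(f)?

|GF(2^9)^×| = 2^9 − 1 = 511. Prime factorization: 511 = 7·73.
f is primitive ⇔ z has order 511 in GF(2)[z]/(f), i.e. z^(511/q) ≠ 1 for each prime q | 511.
z^(73) mod f = 1
z^(7) mod f = z^7.
Since z^(73) = 1, the order of z divides 73 < 511; not primitive.

No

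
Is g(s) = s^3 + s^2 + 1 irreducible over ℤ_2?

Yes

Check for roots in ℤ_2: g(0) = 1; g(1) = 1.
No roots. A degree-3 polynomial over a field with no linear factor is irreducible.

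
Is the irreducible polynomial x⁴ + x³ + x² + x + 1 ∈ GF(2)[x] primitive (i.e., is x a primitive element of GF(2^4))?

Write f(x) = x⁴ + x³ + x² + x + 1.
|GF(2^4)^×| = 2^4 − 1 = 15. Prime factorization: 15 = 3·5.
f is primitive ⇔ x has order 15 in GF(2)[x]/(f), i.e. x^(15/q) ≠ 1 for each prime q | 15.
x^(5) mod f = 1
x^(3) mod f = x³.
Since x^(5) = 1, the order of x divides 5 < 15; not primitive.

No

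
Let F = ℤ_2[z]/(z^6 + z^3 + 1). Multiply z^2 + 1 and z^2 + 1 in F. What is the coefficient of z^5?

Multiply in ℤ_2[z]: (z^2 + 1)·(z^2 + 1) = z^4 + 1.
Reduced: z^4 + 1.

0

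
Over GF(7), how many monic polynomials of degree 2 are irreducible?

21

x^(7^2) − x is the product of all monic irreducibles of degree dividing 2; Möbius inversion gives N = (1/2) Σ μ(2/d)·7^d.
Divisors of 2: 1, 2; μ(2/d) for each: -1, 1.
Σ = − 7^1 + 7^2 = 42.
N = 42/2 = 21.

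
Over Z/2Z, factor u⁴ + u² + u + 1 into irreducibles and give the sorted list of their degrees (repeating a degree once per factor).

Write h(u) = u⁴ + u² + u + 1.
Roots in Z/2Z: h(0) = 1; h(1) = 0 → root.
Linear factors from roots: (u + 1).
Complete factorization: h(u) = (u + 1)·(u³ + u² + 1).
Factor degrees with multiplicity: 1 + 3 = 4.

1, 3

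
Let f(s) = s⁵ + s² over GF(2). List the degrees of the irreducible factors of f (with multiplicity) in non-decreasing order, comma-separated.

1, 1, 1, 2

Roots in GF(2): f(0) = 0 → root; f(1) = 0 → root.
Linear factors from roots: (s), (s + 1).
Complete factorization: f(s) = (s + 1)·(s)^2·(s² + s + 1).
Factor degrees with multiplicity: 1 + 1 + 1 + 2 = 5.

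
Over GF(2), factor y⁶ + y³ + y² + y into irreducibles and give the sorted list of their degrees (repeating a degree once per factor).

Write g(y) = y⁶ + y³ + y² + y.
Roots in GF(2): g(0) = 0 → root; g(1) = 0 → root.
Linear factors from roots: (y), (y + 1).
Complete factorization: g(y) = (y)·(y + 1)^2·(y³ + y + 1).
Factor degrees with multiplicity: 1 + 1 + 1 + 3 = 6.

1, 1, 1, 3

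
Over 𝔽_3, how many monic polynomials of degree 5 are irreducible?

The number of monic irreducibles of degree 5 over GF(3) is (1/5)·Σ_{d∣5} μ(5/d) 3^d.
Divisors of 5: 1, 5; μ(5/d) for each: -1, 1.
Σ = − 3^1 + 3^5 = 240.
N = 240/5 = 48.

48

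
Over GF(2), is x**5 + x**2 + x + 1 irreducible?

No

Write P(x) = x**5 + x**2 + x + 1.
Check for roots in GF(2): P(0) = 1; P(1) = 0 → root.
P(1) = 0, so (x − 1) divides P(x); P is reducible.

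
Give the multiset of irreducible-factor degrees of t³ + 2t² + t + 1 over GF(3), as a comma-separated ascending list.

3

Write h(t) = t³ + 2t² + t + 1.
Roots in GF(3): h(0) = 1; h(1) = 2; h(2) = 1.
Complete factorization: h(t) = (t³ + 2t² + t + 1).
Factor degrees with multiplicity: 3 = 3.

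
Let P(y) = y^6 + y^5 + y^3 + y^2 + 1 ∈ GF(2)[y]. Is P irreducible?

Check for roots in GF(2): P(0) = 1; P(1) = 1.
No roots, so no linear factors.
Monic irreducibles of degree 2 over GF(2): y^2 + y + 1.
None of them divide P (all give nonzero remainder).
Monic irreducibles of degree 3 over GF(2): y^3 + y + 1, y^3 + y^2 + 1.
None of them divide P (all give nonzero remainder).
No irreducible factor of degree ≤ 3 exists, so P is irreducible over GF(2).

Yes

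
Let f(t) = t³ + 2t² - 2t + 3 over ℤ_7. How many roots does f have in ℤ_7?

Evaluate at each of the 7 elements of ℤ_7:
f(0) = 3; f(1) = 4; f(2) = 1; f(3) = 0 → root; f(4) = 0 → root; f(5) = 0 → root; f(6) = 6.
Roots: {3, 4, 5}.

3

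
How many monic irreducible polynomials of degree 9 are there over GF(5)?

Gauss's count: N_{5}(9) = (1/9) Σ_{d|9} μ(9/d)·5^d.
Divisors of 9: 1, 3, 9; μ(9/d) for each: 0, -1, 1.
Σ = − 5^3 + 5^9 = 1953000.
N = 1953000/9 = 217000.

217000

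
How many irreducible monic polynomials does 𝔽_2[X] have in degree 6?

x^(2^6) − x is the product of all monic irreducibles of degree dividing 6; Möbius inversion gives N = (1/6) Σ μ(6/d)·2^d.
Divisors of 6: 1, 2, 3, 6; μ(6/d) for each: 1, -1, -1, 1.
Σ = 2^1 − 2^2 − 2^3 + 2^6 = 54.
N = 54/6 = 9.

9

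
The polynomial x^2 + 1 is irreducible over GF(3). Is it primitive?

No

Write f(x) = x^2 + 1.
|GF(3^2)^×| = 3^2 − 1 = 8. Prime factorization: 8 = 2^3.
f is primitive ⇔ x has order 8 in GF(3)[x]/(f), i.e. x^(8/q) ≠ 1 for each prime q | 8.
x^(4) mod f = 1
Since x^(4) = 1, the order of x divides 4 < 8; not primitive.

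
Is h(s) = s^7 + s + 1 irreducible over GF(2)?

Check for roots in GF(2): h(0) = 1; h(1) = 1.
No roots, so no linear factors.
Monic irreducibles of degree 2 over GF(2): s^2 + s + 1.
None of them divide h (all give nonzero remainder).
Monic irreducibles of degree 3 over GF(2): s^3 + s + 1, s^3 + s^2 + 1.
None of them divide h (all give nonzero remainder).
No irreducible factor of degree ≤ 3 exists, so h is irreducible over GF(2).

Yes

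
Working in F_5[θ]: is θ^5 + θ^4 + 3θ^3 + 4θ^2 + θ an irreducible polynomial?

Write h(θ) = θ^5 + θ^4 + 3θ^3 + 4θ^2 + θ.
Check for roots in F_5: h(0) = 0 → root; h(1) = 0 → root; h(2) = 0 → root; h(3) = 4; h(4) = 0 → root.
h(0) = 0, so (θ) divides h(θ); h is reducible.

No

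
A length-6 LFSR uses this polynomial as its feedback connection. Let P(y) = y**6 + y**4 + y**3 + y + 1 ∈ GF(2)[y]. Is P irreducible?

Yes

Check for roots in GF(2): P(0) = 1; P(1) = 1.
No roots, so no linear factors.
Monic irreducibles of degree 2 over GF(2): y**2 + y + 1.
None of them divide P (all give nonzero remainder).
Monic irreducibles of degree 3 over GF(2): y**3 + y + 1, y**3 + y**2 + 1.
None of them divide P (all give nonzero remainder).
No irreducible factor of degree ≤ 3 exists, so P is irreducible over GF(2).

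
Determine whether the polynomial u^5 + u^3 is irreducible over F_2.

No

Write m(u) = u^5 + u^3.
Check for roots in F_2: m(0) = 0 → root; m(1) = 0 → root.
m(0) = 0, so (u) divides m(u); m is reducible.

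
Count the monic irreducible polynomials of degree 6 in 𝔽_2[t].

Gauss's count: N_{2}(6) = (1/6) Σ_{d|6} μ(6/d)·2^d.
Divisors of 6: 1, 2, 3, 6; μ(6/d) for each: 1, -1, -1, 1.
Σ = 2^1 − 2^2 − 2^3 + 2^6 = 54.
N = 54/6 = 9.

9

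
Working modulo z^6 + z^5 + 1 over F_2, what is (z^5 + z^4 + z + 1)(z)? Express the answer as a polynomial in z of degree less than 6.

Multiply in F_2[z]: (z^5 + z^4 + z + 1)·(z) = z^6 + z^5 + z^2 + z.
Reduce using z^6 ≡ z^5 + 1 (mod z^6 + z^5 + 1).
Reduced: z^2 + z + 1.

z^2 + z + 1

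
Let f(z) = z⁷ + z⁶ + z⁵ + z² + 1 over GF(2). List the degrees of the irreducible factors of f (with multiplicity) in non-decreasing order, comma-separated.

Roots in GF(2): f(0) = 1; f(1) = 1.
Complete factorization: f(z) = (z⁷ + z⁶ + z⁵ + z² + 1).
Factor degrees with multiplicity: 7 = 7.

7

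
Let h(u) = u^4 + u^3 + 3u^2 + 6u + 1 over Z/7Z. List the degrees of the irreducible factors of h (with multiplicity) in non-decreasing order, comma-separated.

Linear factors from roots: (u + 5), (u + 4).
Complete factorization: h(u) = (u + 4)·(u + 5)·(u^2 + 6u + 6).
Factor degrees with multiplicity: 1 + 1 + 2 = 4.

1, 1, 2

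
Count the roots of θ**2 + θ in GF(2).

2

Write P(θ) = θ**2 + θ.
Evaluate at each of the 2 elements of GF(2):
P(0) = 0 → root; P(1) = 0 → root.
Roots: {0, 1}.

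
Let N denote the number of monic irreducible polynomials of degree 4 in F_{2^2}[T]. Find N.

60

By the necklace-counting formula, N_4(4) = (1/4) Σ_{d|4} μ(4/d)·4^d.
Divisors of 4: 1, 2, 4; μ(4/d) for each: 0, -1, 1.
Σ = − 4^2 + 4^4 = 240.
N = 240/4 = 60.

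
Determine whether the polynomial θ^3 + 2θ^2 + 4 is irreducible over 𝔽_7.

No

Write f(θ) = θ^3 + 2θ^2 + 4.
Check for roots in 𝔽_7: f(0) = 4; f(1) = 0 → root; f(2) = 6; f(3) = 0 → root; f(4) = 2; f(5) = 4; f(6) = 5.
f(1) = 0, so (θ − 1) divides f(θ); f is reducible.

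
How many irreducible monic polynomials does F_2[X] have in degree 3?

By the necklace-counting formula, N_2(3) = (1/3) Σ_{d|3} μ(3/d)·2^d.
Divisors of 3: 1, 3; μ(3/d) for each: -1, 1.
Σ = − 2^1 + 2^3 = 6.
N = 6/3 = 2.

2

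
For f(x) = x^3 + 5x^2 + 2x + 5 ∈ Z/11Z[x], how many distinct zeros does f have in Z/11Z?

0

Evaluate at each of the 11 elements of Z/11Z:
f(0) = 5; f(1) = 2; f(2) = 4; f(3) = 6; f(4) = 3; f(5) = 1; f(6) = 6; f(7) = 2; f(8) = 6; f(9) = 2; f(10) = 7.
No element is a root.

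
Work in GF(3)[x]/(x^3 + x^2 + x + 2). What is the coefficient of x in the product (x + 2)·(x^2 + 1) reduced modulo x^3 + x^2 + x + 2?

0

Multiply in GF(3)[x]: (x + 2)·(x^2 + 1) = x^3 + 2x^2 + x + 2.
Reduce using x^3 ≡ 2x^2 + 2x + 1 (mod x^3 + x^2 + x + 2).
Reduced: x^2.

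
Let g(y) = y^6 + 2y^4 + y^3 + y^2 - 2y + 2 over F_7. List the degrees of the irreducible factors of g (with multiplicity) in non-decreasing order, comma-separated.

Linear factors from roots: (y + 2), (y + 1).
Complete factorization: g(y) = (y + 1)·(y + 2)·(y^4 - 3y^3 + 2y^2 + y + 1).
Factor degrees with multiplicity: 1 + 1 + 4 = 6.

1, 1, 4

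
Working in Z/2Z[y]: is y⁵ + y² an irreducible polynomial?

Write P(y) = y⁵ + y².
Check for roots in Z/2Z: P(0) = 0 → root; P(1) = 0 → root.
P(0) = 0, so (y) divides P(y); P is reducible.

No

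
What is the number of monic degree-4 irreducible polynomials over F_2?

Gauss's count: N_{2}(4) = (1/4) Σ_{d|4} μ(4/d)·2^d.
Divisors of 4: 1, 2, 4; μ(4/d) for each: 0, -1, 1.
Σ = − 2^2 + 2^4 = 12.
N = 12/4 = 3.

3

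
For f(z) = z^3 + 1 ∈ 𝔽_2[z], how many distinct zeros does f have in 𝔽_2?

1

Evaluate at each of the 2 elements of 𝔽_2:
f(0) = 1; f(1) = 0 → root.
Roots: {1}.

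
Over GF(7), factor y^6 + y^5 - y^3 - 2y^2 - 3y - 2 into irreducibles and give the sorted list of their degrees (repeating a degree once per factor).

Write g(y) = y^6 + y^5 - y^3 - 2y^2 - 3y - 2.
Linear factors from roots: (y + 1).
Complete factorization: g(y) = (y + 1)·(y^2 - 2y + 2)·(y^3 + 2y^2 + 2y - 1).
Factor degrees with multiplicity: 1 + 2 + 3 = 6.

1, 2, 3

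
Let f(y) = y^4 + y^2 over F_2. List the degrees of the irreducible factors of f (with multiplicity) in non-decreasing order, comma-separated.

Roots in F_2: f(0) = 0 → root; f(1) = 0 → root.
Linear factors from roots: (y), (y + 1).
Complete factorization: f(y) = (y)^2·(y + 1)^2.
Factor degrees with multiplicity: 1 + 1 + 1 + 1 = 4.

1, 1, 1, 1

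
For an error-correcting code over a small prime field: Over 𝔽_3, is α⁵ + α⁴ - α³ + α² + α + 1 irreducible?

Write P(α) = α⁵ + α⁴ - α³ + α² + α + 1.
Check for roots in 𝔽_3: P(0) = 1; P(1) = 1; P(2) = 2.
No roots, so no linear factors.
Monic irreducibles of degree 2 over GF(3): α² + 1, α² + α - 1, α² - α - 1.
None of them divide P (all give nonzero remainder).
No irreducible factor of degree ≤ 2 exists, so P is irreducible over GF(3).

Yes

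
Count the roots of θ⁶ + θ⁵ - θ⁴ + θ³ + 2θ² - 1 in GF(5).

2

Write f(θ) = θ⁶ + θ⁵ - θ⁴ + θ³ + 2θ² - 1.
Evaluate at each of the 5 elements of GF(5):
f(0) = 4; f(1) = 3; f(2) = 0 → root; f(3) = 0 → root; f(4) = 4.
Roots: {2, 3}.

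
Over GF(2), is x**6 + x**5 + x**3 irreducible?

Write m(x) = x**6 + x**5 + x**3.
Check for roots in GF(2): m(0) = 0 → root; m(1) = 1.
m(0) = 0, so (x) divides m(x); m is reducible.

No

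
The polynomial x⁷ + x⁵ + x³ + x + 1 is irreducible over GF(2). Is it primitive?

Yes

Write f(x) = x⁷ + x⁵ + x³ + x + 1.
|GF(2^7)^×| = 2^7 − 1 = 127. Prime factorization: 127 = 127.
f is primitive ⇔ x has order 127 in GF(2)[x]/(f), i.e. x^(127/q) ≠ 1 for each prime q | 127.
x^(1) mod f = x.
None equal 1, so x has full order 127; f is primitive.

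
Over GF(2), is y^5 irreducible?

No

Write m(y) = y^5.
Check for roots in GF(2): m(0) = 0 → root; m(1) = 1.
m(0) = 0, so (y) divides m(y); m is reducible.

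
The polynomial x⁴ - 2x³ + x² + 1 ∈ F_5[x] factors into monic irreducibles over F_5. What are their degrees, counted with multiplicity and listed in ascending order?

Write h(x) = x⁴ - 2x³ + x² + 1.
Roots in F_5: h(0) = 1; h(1) = 1; h(2) = 0 → root; h(3) = 2; h(4) = 0 → root.
Linear factors from roots: (x - 2), (x + 1).
Complete factorization: h(x) = (x + 1)·(x - 2)·(x² - x + 2).
Factor degrees with multiplicity: 1 + 1 + 2 = 4.

1, 1, 2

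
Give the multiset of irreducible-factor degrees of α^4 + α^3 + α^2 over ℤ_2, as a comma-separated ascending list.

1, 1, 2

Write f(α) = α^4 + α^3 + α^2.
Roots in ℤ_2: f(0) = 0 → root; f(1) = 1.
Linear factors from roots: (α).
Complete factorization: f(α) = (α)^2·(α^2 + α + 1).
Factor degrees with multiplicity: 1 + 1 + 2 = 4.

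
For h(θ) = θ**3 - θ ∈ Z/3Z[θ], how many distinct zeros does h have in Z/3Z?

Evaluate at each of the 3 elements of Z/3Z:
h(0) = 0 → root; h(1) = 0 → root; h(2) = 0 → root.
Roots: {0, 1, 2}.

3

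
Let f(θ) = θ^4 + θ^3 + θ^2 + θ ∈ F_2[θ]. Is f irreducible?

Check for roots in F_2: f(0) = 0 → root; f(1) = 0 → root.
f(0) = 0, so (θ) divides f(θ); f is reducible.

No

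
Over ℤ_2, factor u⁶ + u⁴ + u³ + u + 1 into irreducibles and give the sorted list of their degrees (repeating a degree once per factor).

6

Write g(u) = u⁶ + u⁴ + u³ + u + 1.
Roots in ℤ_2: g(0) = 1; g(1) = 1.
Complete factorization: g(u) = (u⁶ + u⁴ + u³ + u + 1).
Factor degrees with multiplicity: 6 = 6.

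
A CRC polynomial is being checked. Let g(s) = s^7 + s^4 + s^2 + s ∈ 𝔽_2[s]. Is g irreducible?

Check for roots in 𝔽_2: g(0) = 0 → root; g(1) = 0 → root.
g(0) = 0, so (s) divides g(s); g is reducible.

No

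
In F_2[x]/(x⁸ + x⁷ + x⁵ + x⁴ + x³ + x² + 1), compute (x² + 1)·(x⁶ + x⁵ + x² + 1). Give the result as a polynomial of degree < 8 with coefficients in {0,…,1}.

Multiply in F_2[x]: (x² + 1)·(x⁶ + x⁵ + x² + 1) = x⁸ + x⁷ + x⁶ + x⁵ + x⁴ + 1.
Reduce using x⁸ ≡ x⁷ + x⁵ + x⁴ + x³ + x² + 1 (mod x⁸ + x⁷ + x⁵ + x⁴ + x³ + x² + 1).
Reduced: x⁶ + x³ + x².

x^6 + x^3 + x^2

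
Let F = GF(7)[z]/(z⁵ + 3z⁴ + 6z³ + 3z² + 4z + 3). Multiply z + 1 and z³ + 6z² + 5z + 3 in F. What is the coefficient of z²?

Multiply in GF(7)[z]: (z + 1)·(z³ + 6z² + 5z + 3) = z⁴ + 4z² + z + 3.
Reduced: z⁴ + 4z² + z + 3.

4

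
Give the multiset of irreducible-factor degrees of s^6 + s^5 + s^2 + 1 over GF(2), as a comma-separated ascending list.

Write g(s) = s^6 + s^5 + s^2 + 1.
Roots in GF(2): g(0) = 1; g(1) = 0 → root.
Linear factors from roots: (s + 1).
Complete factorization: g(s) = (s + 1)·(s^2 + s + 1)·(s^3 + s^2 + 1).
Factor degrees with multiplicity: 1 + 2 + 3 = 6.

1, 2, 3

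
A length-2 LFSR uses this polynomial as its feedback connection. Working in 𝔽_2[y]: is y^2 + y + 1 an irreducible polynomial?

Write P(y) = y^2 + y + 1.
Check for roots in 𝔽_2: P(0) = 1; P(1) = 1.
No roots. A degree-2 polynomial over a field with no linear factor is irreducible.

Yes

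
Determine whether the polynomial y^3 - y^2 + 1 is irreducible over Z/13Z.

Write g(y) = y^3 - y^2 + 1.
Check each element of Z/13Z for a root: g(0)=1, g(1)=1, g(2)=5, g(3)=6, g(4)=10, g(5)=10, g(6)=12, g(7)=9, g(8)=7, g(9)=12, g(10)=4, g(11)=2, g(12)=12.
No roots. A degree-3 polynomial over a field with no linear factor is irreducible.

Yes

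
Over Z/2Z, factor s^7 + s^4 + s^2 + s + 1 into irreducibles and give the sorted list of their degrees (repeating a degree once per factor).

2, 2, 3

Write f(s) = s^7 + s^4 + s^2 + s + 1.
Roots in Z/2Z: f(0) = 1; f(1) = 1.
Complete factorization: f(s) = (s^2 + s + 1)^2·(s^3 + s + 1).
Factor degrees with multiplicity: 2 + 2 + 3 = 7.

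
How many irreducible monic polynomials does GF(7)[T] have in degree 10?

The number of monic irreducibles of degree 10 over GF(7) is (1/10)·Σ_{d∣10} μ(10/d) 7^d.
Divisors of 10: 1, 2, 5, 10; μ(10/d) for each: 1, -1, -1, 1.
Σ = 7^1 − 7^2 − 7^5 + 7^10 = 282458400.
N = 282458400/10 = 28245840.

28245840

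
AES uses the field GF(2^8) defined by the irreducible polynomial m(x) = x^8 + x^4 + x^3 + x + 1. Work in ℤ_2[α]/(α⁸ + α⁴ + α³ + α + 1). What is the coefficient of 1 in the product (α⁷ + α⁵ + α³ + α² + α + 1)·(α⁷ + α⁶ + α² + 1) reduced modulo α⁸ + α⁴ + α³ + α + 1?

Multiply in ℤ_2[α]: (α⁷ + α⁵ + α³ + α² + α + 1)·(α⁷ + α⁶ + α² + 1) = α¹⁴ + α¹³ + α¹² + α¹¹ + α¹⁰ + α⁹ + α⁶ + α⁴ + α + 1.
Reduce using α⁸ ≡ α⁴ + α³ + α + 1 (mod α⁸ + α⁴ + α³ + α + 1).
Reduced: α⁷ + α⁵ + α³ + α² + 1.

1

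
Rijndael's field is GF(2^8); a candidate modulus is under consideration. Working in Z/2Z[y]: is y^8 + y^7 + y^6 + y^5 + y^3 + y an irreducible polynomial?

No

Write h(y) = y^8 + y^7 + y^6 + y^5 + y^3 + y.
Check for roots in Z/2Z: h(0) = 0 → root; h(1) = 0 → root.
h(0) = 0, so (y) divides h(y); h is reducible.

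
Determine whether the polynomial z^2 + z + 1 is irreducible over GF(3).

Write h(z) = z^2 + z + 1.
Check for roots in GF(3): h(0) = 1; h(1) = 0 → root; h(2) = 1.
h(1) = 0, so (z − 1) divides h(z); h is reducible.

No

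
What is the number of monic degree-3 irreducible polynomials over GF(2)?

The number of monic irreducibles of degree 3 over GF(2) is (1/3)·Σ_{d∣3} μ(3/d) 2^d.
Divisors of 3: 1, 3; μ(3/d) for each: -1, 1.
Σ = − 2^1 + 2^3 = 6.
N = 6/3 = 2.

2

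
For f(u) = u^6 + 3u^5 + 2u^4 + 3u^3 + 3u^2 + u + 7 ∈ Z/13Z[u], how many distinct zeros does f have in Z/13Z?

Evaluate at each of the 13 elements of Z/13Z:
f(0) = 7; f(1) = 7; f(2) = 3; f(3) = 9; f(4) = 1; f(5) = 10; f(6) = 12; f(7) = 5; f(8) = 0 → root; f(9) = 4; f(10) = 8; f(11) = 6; f(12) = 6.
Roots: {8}.

1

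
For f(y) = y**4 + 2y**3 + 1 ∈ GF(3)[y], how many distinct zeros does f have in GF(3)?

Evaluate at each of the 3 elements of GF(3):
f(0) = 1; f(1) = 1; f(2) = 0 → root.
Roots: {2}.

1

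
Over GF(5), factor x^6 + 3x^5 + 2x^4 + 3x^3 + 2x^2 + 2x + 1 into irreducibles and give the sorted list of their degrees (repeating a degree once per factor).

6

Write f(x) = x^6 + 3x^5 + 2x^4 + 3x^3 + 2x^2 + 2x + 1.
Roots in GF(5): f(0) = 1; f(1) = 4; f(2) = 4; f(3) = 1; f(4) = 3.
Complete factorization: f(x) = (x^6 + 3x^5 + 2x^4 + 3x^3 + 2x^2 + 2x + 1).
Factor degrees with multiplicity: 6 = 6.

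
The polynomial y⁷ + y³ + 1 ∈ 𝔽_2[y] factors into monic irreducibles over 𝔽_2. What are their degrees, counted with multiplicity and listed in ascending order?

7

Write g(y) = y⁷ + y³ + 1.
Roots in 𝔽_2: g(0) = 1; g(1) = 1.
Complete factorization: g(y) = (y⁷ + y³ + 1).
Factor degrees with multiplicity: 7 = 7.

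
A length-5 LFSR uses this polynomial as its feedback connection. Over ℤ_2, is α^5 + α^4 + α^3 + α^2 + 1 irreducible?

Yes

Write P(α) = α^5 + α^4 + α^3 + α^2 + 1.
Check for roots in ℤ_2: P(0) = 1; P(1) = 1.
No roots, so no linear factors.
Monic irreducibles of degree 2 over GF(2): α^2 + α + 1.
None of them divide P (all give nonzero remainder).
No irreducible factor of degree ≤ 2 exists, so P is irreducible over GF(2).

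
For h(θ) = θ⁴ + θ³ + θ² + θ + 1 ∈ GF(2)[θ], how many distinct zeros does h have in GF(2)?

Evaluate at each of the 2 elements of GF(2):
h(0) = 1; h(1) = 1.
No element is a root.

0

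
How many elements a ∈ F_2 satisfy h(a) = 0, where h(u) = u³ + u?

Evaluate at each of the 2 elements of F_2:
h(0) = 0 → root; h(1) = 0 → root.
Roots: {0, 1}.

2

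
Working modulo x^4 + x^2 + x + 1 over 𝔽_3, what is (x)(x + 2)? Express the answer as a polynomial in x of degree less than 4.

Multiply in 𝔽_3[x]: (x)·(x + 2) = x^2 + 2x.
Reduced: x^2 + 2x.

x^2 + 2x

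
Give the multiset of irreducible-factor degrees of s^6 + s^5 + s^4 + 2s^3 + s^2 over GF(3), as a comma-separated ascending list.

Write f(s) = s^6 + s^5 + s^4 + 2s^3 + s^2.
Roots in GF(3): f(0) = 0 → root; f(1) = 0 → root; f(2) = 0 → root.
Linear factors from roots: (s), (s + 2), (s + 1).
Complete factorization: f(s) = (s + 1)·(s + 2)·(s)^2·(s^2 + s + 2).
Factor degrees with multiplicity: 1 + 1 + 1 + 1 + 2 = 6.

1, 1, 1, 1, 2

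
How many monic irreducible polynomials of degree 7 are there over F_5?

x^(5^7) − x is the product of all monic irreducibles of degree dividing 7; Möbius inversion gives N = (1/7) Σ μ(7/d)·5^d.
Divisors of 7: 1, 7; μ(7/d) for each: -1, 1.
Σ = − 5^1 + 5^7 = 78120.
N = 78120/7 = 11160.

11160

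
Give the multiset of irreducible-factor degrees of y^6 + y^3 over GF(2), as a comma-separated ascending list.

1, 1, 1, 1, 2

Write g(y) = y^6 + y^3.
Roots in GF(2): g(0) = 0 → root; g(1) = 0 → root.
Linear factors from roots: (y), (y + 1).
Complete factorization: g(y) = (y + 1)·(y)^3·(y^2 + y + 1).
Factor degrees with multiplicity: 1 + 1 + 1 + 1 + 2 = 6.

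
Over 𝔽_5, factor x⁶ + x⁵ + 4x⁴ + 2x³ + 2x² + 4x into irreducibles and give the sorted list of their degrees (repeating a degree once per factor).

1, 1, 1, 1, 2

Write f(x) = x⁶ + x⁵ + 4x⁴ + 2x³ + 2x² + 4x.
Roots in 𝔽_5: f(0) = 0 → root; f(1) = 4; f(2) = 2; f(3) = 0 → root; f(4) = 0 → root.
Linear factors from roots: (x), (x + 2), (x + 1).
Complete factorization: f(x) = (x)·(x + 1)·(x + 2)^2·(x² + x + 1).
Factor degrees with multiplicity: 1 + 1 + 1 + 1 + 2 = 6.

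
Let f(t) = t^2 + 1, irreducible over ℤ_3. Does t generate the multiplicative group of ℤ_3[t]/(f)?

No

|GF(3^2)^×| = 3^2 − 1 = 8. Prime factorization: 8 = 2^3.
f is primitive ⇔ t has order 8 in GF(3)[t]/(f), i.e. t^(8/q) ≠ 1 for each prime q | 8.
t^(4) mod f = 1
Since t^(4) = 1, the order of t divides 4 < 8; not primitive.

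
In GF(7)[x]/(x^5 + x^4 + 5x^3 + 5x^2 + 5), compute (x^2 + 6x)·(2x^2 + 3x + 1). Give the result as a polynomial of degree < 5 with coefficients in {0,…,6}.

Multiply in GF(7)[x]: (x^2 + 6x)·(2x^2 + 3x + 1) = 2x^4 + x^3 + 5x^2 + 6x.
Reduced: 2x^4 + x^3 + 5x^2 + 6x.

2x^4 + x^3 + 5x^2 + 6x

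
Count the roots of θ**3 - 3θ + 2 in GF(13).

2

Write g(θ) = θ**3 - 3θ + 2.
Evaluate at each of the 13 elements of GF(13):
g(0) = 2; g(1) = 0 → root; g(2) = 4; g(3) = 7; g(4) = 2; g(5) = 8; g(6) = 5; g(7) = 12; g(8) = 9; g(9) = 2; g(10) = 10; g(11) = 0 → root; g(12) = 4.
Roots: {1, 11}.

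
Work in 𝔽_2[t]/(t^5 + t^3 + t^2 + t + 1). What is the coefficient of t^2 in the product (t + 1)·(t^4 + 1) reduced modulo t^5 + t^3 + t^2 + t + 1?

Multiply in 𝔽_2[t]: (t + 1)·(t^4 + 1) = t^5 + t^4 + t + 1.
Reduce using t^5 ≡ t^3 + t^2 + t + 1 (mod t^5 + t^3 + t^2 + t + 1).
Reduced: t^4 + t^3 + t^2.

1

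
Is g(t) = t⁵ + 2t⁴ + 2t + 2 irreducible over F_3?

Yes

Check for roots in F_3: g(0) = 2; g(1) = 1; g(2) = 1.
No roots, so no linear factors.
Monic irreducibles of degree 2 over GF(3): t² + 1, t² + t + 2, t² + 2t + 2.
None of them divide g (all give nonzero remainder).
No irreducible factor of degree ≤ 2 exists, so g is irreducible over GF(3).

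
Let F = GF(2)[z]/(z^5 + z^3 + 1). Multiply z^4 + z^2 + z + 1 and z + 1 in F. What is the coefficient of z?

Multiply in GF(2)[z]: (z^4 + z^2 + z + 1)·(z + 1) = z^5 + z^4 + z^3 + 1.
Reduce using z^5 ≡ z^3 + 1 (mod z^5 + z^3 + 1).
Reduced: z^4.

0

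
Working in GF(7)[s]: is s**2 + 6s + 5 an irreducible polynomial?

Write h(s) = s**2 + 6s + 5.
Check for roots in GF(7): h(0) = 5; h(1) = 5; h(2) = 0 → root; h(3) = 4; h(4) = 3; h(5) = 4; h(6) = 0 → root.
h(2) = 0, so (s − 2) divides h(s); h is reducible.

No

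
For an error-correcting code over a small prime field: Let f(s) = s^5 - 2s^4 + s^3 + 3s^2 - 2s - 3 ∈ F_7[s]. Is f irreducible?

Check for roots in F_7: f(0) = 4; f(1) = 5; f(2) = 6; f(3) = 0 → root; f(4) = 4; f(5) = 4; f(6) = 5.
f(3) = 0, so (s − 3) divides f(s); f is reducible.

No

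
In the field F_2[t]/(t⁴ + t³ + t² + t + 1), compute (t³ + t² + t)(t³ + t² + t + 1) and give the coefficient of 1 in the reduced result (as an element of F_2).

Multiply in F_2[t]: (t³ + t² + t)·(t³ + t² + t + 1) = t⁶ + t⁴ + t³ + t.
Reduce using t⁴ ≡ t³ + t² + t + 1 (mod t⁴ + t³ + t² + t + 1).
Reduced: t² + t + 1.

1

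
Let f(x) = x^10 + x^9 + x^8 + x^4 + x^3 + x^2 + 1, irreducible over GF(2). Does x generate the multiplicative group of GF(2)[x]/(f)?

Yes

|GF(2^10)^×| = 2^10 − 1 = 1023. Prime factorization: 1023 = 3·11·31.
f is primitive ⇔ x has order 1023 in GF(2)[x]/(f), i.e. x^(1023/q) ≠ 1 for each prime q | 1023.
x^(341) mod f = x^8 + x^6 + x^5 + x^3 + x.
x^(93) mod f = x^8 + x^5 + x^2 + 1.
x^(33) mod f = x^2 + x.
None equal 1, so x has full order 1023; f is primitive.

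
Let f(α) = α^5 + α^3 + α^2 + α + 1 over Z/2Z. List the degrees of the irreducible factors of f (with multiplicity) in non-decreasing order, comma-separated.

5

Roots in Z/2Z: f(0) = 1; f(1) = 1.
Complete factorization: f(α) = (α^5 + α^3 + α^2 + α + 1).
Factor degrees with multiplicity: 5 = 5.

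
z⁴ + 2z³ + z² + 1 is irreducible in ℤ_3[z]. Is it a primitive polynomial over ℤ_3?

No

Write f(z) = z⁴ + 2z³ + z² + 1.
|GF(3^4)^×| = 3^4 − 1 = 80. Prime factorization: 80 = 2^4·5.
f is primitive ⇔ z has order 80 in GF(3)[z]/(f), i.e. z^(80/q) ≠ 1 for each prime q | 80.
z^(40) mod f = 1
z^(16) mod f = z³ + z² + 2z.
Since z^(40) = 1, the order of z divides 40 < 80; not primitive.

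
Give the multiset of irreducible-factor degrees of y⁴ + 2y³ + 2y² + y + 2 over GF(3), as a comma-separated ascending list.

4

Write h(y) = y⁴ + 2y³ + 2y² + y + 2.
Roots in GF(3): h(0) = 2; h(1) = 2; h(2) = 2.
Complete factorization: h(y) = (y⁴ + 2y³ + 2y² + y + 2).
Factor degrees with multiplicity: 4 = 4.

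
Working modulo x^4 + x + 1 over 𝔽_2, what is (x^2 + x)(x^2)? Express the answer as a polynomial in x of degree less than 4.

Multiply in 𝔽_2[x]: (x^2 + x)·(x^2) = x^4 + x^3.
Reduce using x^4 ≡ x + 1 (mod x^4 + x + 1).
Reduced: x^3 + x + 1.

x^3 + x + 1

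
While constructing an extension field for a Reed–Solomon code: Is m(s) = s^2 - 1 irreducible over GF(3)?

Check for roots in GF(3): m(0) = 2; m(1) = 0 → root; m(2) = 0 → root.
m(1) = 0, so (s − 1) divides m(s); m is reducible.

No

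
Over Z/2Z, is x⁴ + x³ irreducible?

Write h(x) = x⁴ + x³.
Check for roots in Z/2Z: h(0) = 0 → root; h(1) = 0 → root.
h(0) = 0, so (x) divides h(x); h is reducible.

No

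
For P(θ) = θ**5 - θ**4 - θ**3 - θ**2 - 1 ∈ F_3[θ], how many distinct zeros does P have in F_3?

Evaluate at each of the 3 elements of F_3:
P(0) = 2; P(1) = 0 → root; P(2) = 0 → root.
Roots: {1, 2}.

2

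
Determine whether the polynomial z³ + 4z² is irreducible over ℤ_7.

Write P(z) = z³ + 4z².
Check for roots in ℤ_7: P(0) = 0 → root; P(1) = 5; P(2) = 3; P(3) = 0 → root; P(4) = 2; P(5) = 1; P(6) = 3.
P(0) = 0, so (z) divides P(z); P is reducible.

No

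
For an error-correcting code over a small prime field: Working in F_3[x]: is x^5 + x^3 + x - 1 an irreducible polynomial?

Write f(x) = x^5 + x^3 + x - 1.
Check for roots in F_3: f(0) = 2; f(1) = 2; f(2) = 2.
No roots, so no linear factors.
Monic irreducibles of degree 2 over GF(3): x^2 + 1, x^2 + x - 1, x^2 - x - 1.
None of them divide f (all give nonzero remainder).
No irreducible factor of degree ≤ 2 exists, so f is irreducible over GF(3).

Yes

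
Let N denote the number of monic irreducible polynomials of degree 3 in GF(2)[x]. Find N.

2

x^(2^3) − x is the product of all monic irreducibles of degree dividing 3; Möbius inversion gives N = (1/3) Σ μ(3/d)·2^d.
Divisors of 3: 1, 3; μ(3/d) for each: -1, 1.
Σ = − 2^1 + 2^3 = 6.
N = 6/3 = 2.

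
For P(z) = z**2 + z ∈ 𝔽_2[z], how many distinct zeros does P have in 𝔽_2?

Evaluate at each of the 2 elements of 𝔽_2:
P(0) = 0 → root; P(1) = 0 → root.
Roots: {0, 1}.

2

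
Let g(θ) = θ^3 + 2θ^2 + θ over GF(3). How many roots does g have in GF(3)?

2

Evaluate at each of the 3 elements of GF(3):
g(0) = 0 → root; g(1) = 1; g(2) = 0 → root.
Roots: {0, 2}.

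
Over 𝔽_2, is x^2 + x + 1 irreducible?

Yes

Write m(x) = x^2 + x + 1.
Check for roots in 𝔽_2: m(0) = 1; m(1) = 1.
No roots. A degree-2 polynomial over a field with no linear factor is irreducible.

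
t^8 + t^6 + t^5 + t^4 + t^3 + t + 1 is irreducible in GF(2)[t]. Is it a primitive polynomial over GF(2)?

Write f(t) = t^8 + t^6 + t^5 + t^4 + t^3 + t + 1.
|GF(2^8)^×| = 2^8 − 1 = 255. Prime factorization: 255 = 3·5·17.
f is primitive ⇔ t has order 255 in GF(2)[t]/(f), i.e. t^(255/q) ≠ 1 for each prime q | 255.
t^(85) mod f = 1
t^(51) mod f = t^6 + t^5 + t^4 + t^3.
t^(15) mod f = t^7 + t^5 + t^4 + t^3 + t^2.
Since t^(85) = 1, the order of t divides 85 < 255; not primitive.

No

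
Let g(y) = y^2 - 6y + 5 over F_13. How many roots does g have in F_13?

Evaluate at each of the 13 elements of F_13:
g(0) = 5; g(1) = 0 → root; g(2) = 10; g(3) = 9; g(4) = 10; g(5) = 0 → root; g(6) = 5; g(7) = 12; g(8) = 8; g(9) = 6; g(10) = 6; g(11) = 8; g(12) = 12.
Roots: {1, 5}.

2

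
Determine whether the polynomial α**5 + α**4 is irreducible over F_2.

Write g(α) = α**5 + α**4.
Check for roots in F_2: g(0) = 0 → root; g(1) = 0 → root.
g(0) = 0, so (α) divides g(α); g is reducible.

No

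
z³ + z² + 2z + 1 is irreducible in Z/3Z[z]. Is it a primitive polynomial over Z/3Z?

Write f(z) = z³ + z² + 2z + 1.
|GF(3^3)^×| = 3^3 − 1 = 26. Prime factorization: 26 = 2·13.
f is primitive ⇔ z has order 26 in GF(3)[z]/(f), i.e. z^(26/q) ≠ 1 for each prime q | 26.
z^(13) mod f = 2.
z^(2) mod f = z².
None equal 1, so z has full order 26; f is primitive.

Yes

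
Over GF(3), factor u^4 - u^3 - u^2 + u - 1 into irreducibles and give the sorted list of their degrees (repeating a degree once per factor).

Write h(u) = u^4 - u^3 - u^2 + u - 1.
Roots in GF(3): h(0) = 2; h(1) = 2; h(2) = 2.
Complete factorization: h(u) = (u^4 - u^3 - u^2 + u - 1).
Factor degrees with multiplicity: 4 = 4.

4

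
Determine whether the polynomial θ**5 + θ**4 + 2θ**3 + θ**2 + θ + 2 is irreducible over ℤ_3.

No

Write h(θ) = θ**5 + θ**4 + 2θ**3 + θ**2 + θ + 2.
Check for roots in ℤ_3: h(0) = 2; h(1) = 2; h(2) = 0 → root.
h(2) = 0, so (θ − 2) divides h(θ); h is reducible.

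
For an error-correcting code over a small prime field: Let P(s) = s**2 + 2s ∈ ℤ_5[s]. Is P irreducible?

No

Check for roots in ℤ_5: P(0) = 0 → root; P(1) = 3; P(2) = 3; P(3) = 0 → root; P(4) = 4.
P(0) = 0, so (s) divides P(s); P is reducible.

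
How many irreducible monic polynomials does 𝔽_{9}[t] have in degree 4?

1620

x^(9^4) − x is the product of all monic irreducibles of degree dividing 4; Möbius inversion gives N = (1/4) Σ μ(4/d)·9^d.
Divisors of 4: 1, 2, 4; μ(4/d) for each: 0, -1, 1.
Σ = − 9^2 + 9^4 = 6480.
N = 6480/4 = 1620.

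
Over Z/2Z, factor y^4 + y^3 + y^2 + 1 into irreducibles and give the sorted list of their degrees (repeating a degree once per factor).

1, 3

Write g(y) = y^4 + y^3 + y^2 + 1.
Roots in Z/2Z: g(0) = 1; g(1) = 0 → root.
Linear factors from roots: (y + 1).
Complete factorization: g(y) = (y + 1)·(y^3 + y + 1).
Factor degrees with multiplicity: 1 + 3 = 4.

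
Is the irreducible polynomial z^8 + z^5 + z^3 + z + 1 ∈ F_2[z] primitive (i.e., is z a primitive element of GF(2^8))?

Write f(z) = z^8 + z^5 + z^3 + z + 1.
|GF(2^8)^×| = 2^8 − 1 = 255. Prime factorization: 255 = 3·5·17.
f is primitive ⇔ z has order 255 in GF(2)[z]/(f), i.e. z^(255/q) ≠ 1 for each prime q | 255.
z^(85) mod f = z^7 + z^6 + z^5 + z^3 + z + 1.
z^(51) mod f = z^4 + z + 1.
z^(15) mod f = z^7 + z^6 + z^5 + 1.
None equal 1, so z has full order 255; f is primitive.

Yes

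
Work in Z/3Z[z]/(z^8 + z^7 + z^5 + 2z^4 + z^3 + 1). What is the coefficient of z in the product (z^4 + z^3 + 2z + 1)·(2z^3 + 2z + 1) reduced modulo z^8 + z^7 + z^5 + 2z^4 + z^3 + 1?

1

Multiply in Z/3Z[z]: (z^4 + z^3 + 2z + 1)·(2z^3 + 2z + 1) = 2z^7 + 2z^6 + 2z^5 + z^4 + z^2 + z + 1.
Reduced: 2z^7 + 2z^6 + 2z^5 + z^4 + z^2 + z + 1.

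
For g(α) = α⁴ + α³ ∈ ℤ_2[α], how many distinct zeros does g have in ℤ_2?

2

Evaluate at each of the 2 elements of ℤ_2:
g(0) = 0 → root; g(1) = 0 → root.
Roots: {0, 1}.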